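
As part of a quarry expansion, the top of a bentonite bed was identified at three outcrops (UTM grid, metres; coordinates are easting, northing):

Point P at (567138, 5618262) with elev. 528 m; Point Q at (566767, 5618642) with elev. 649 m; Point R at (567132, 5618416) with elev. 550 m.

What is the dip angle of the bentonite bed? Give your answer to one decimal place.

13.0°

Let the plane be z = a·easting + b·northing + c.
Point Q−Point P: −371a + 380b = 121;  Point R−Point P: −6a + 154b = 22.
Solving gives a = −0.18730, b = 0.13556.
Gradient magnitude |∇z| = √(a² + b²) = √(0.03508 + 0.01838) = 0.23121.
True dip = arctan(0.23121) = 13.0°, dipping toward SE (azimuth ≈ 126°).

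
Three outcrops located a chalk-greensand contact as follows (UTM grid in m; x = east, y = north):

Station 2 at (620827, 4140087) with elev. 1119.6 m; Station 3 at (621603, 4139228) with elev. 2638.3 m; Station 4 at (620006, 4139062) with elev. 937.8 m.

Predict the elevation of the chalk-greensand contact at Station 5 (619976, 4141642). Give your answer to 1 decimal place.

-997.6 m

Two edge vectors: Station 2→Station 3 = (776, -859, 1518.7), Station 2→Station 4 = (-821, -1025, -181.8).
Normal n = (Station 2→Station 3) × (Station 2→Station 4) = (1712833.7, -1105775.9, -1500639).
So ∂z/∂x = −n_x/n_z = 1.141402896 and ∂z/∂y = −n_y/n_z = −0.736870027.
Intercept c from Station 2: 1119.6 − 708613.74 + 3050706.02 = 2343211.88.
At (619976, 4141642): z = 707642.4 − 3051851.9 + 2343211.88 = -997.6 m.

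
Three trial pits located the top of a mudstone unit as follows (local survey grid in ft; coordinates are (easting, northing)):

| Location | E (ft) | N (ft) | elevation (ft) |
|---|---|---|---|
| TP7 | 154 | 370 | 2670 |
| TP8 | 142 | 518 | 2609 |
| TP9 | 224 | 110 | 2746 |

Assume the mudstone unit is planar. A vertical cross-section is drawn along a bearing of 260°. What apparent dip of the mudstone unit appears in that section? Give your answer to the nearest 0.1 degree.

35.3°

Let the plane be z = a·E + b·N + c.
TP8−TP7: −12a + 148b = −61;  TP9−TP7: 70a − 260b = 76.
Solving gives a = −0.63702, b = −0.46381.
Unit vector along 260° is (sin 260°, cos 260°) = (-0.9848, -0.1736).
Slope in that direction = a·(-0.9848) + b·(-0.1736) = 0.70788.
Apparent dip = arctan|0.70788| = 35.3° (true dip is 38.2°, so apparent ≤ true as expected).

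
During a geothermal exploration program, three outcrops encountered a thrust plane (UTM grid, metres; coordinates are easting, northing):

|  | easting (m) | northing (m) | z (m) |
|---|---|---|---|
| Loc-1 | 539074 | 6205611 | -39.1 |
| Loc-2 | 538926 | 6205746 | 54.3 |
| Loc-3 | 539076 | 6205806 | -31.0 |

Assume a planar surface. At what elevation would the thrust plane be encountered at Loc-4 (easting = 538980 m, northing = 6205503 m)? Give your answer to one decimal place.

Two edge vectors: Loc-1→Loc-2 = (-148, 135, 93.4), Loc-1→Loc-3 = (2, 195, 8.1).
Normal n = (Loc-1→Loc-2) × (Loc-1→Loc-3) = (-17119.5, 1385.6, -29130).
So ∂z/∂easting = −n_x/n_z = −0.587693100 and ∂z/∂northing = −n_y/n_z = 0.047566083.
Intercept c from Loc-1: -39.1 + 316810.07 − 295176.61 = 21594.36.
At (538980, 6205503): z = −316754.8 + 295171.5 + 21594.36 = 11.0 m.

11.0 m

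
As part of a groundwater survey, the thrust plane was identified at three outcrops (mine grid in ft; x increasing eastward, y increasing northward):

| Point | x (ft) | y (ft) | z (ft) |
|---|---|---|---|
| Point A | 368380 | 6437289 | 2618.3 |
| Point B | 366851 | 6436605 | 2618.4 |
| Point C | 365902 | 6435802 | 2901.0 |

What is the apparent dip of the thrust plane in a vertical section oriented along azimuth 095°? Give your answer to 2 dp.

21.69°

Two edge vectors: Point A→Point B = (-1529, -684, 0.1), Point A→Point C = (-2478, -1487, 282.7).
Normal n = (Point A→Point B) × (Point A→Point C) = (-193218.1, 432000.5, 578671).
So ∂z/∂x = −n_x/n_z = 0.33390 and ∂z/∂y = −n_y/n_z = −0.74654.
Unit vector along 095° is (sin 95°, cos 95°) = (0.9962, -0.0872).
Slope in that direction = a·(0.9962) + b·(-0.0872) = 0.39769.
Apparent dip = arctan|0.39769| = 21.69° (true dip is 39.3°, so apparent ≤ true as expected).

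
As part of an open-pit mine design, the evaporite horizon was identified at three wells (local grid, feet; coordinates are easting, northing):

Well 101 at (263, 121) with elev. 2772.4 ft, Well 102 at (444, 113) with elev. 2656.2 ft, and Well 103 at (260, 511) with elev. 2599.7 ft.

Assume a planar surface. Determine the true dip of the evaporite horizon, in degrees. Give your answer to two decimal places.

38.63°

Two edge vectors: Well 101→Well 102 = (181, -8, -116.2), Well 101→Well 103 = (-3, 390, -172.7).
Normal n = (Well 101→Well 102) × (Well 101→Well 103) = (46699.6, 31607.3, 70566).
So ∂z/∂easting = −n_x/n_z = −0.66179 and ∂z/∂northing = −n_y/n_z = −0.44791.
Gradient magnitude |∇z| = √(a² + b²) = √(0.43796 + 0.20062) = 0.79912.
True dip = arctan(0.79912) = 38.63°, dipping toward NE (azimuth ≈ 056°).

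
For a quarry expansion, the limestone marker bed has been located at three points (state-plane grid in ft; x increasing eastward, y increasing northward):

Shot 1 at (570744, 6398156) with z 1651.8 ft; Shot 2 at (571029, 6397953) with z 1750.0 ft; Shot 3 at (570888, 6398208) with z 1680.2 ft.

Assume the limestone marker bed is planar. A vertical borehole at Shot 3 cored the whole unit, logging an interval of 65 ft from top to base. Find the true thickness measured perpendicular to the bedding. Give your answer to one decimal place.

62.6 ft

Two edge vectors: Shot 1→Shot 2 = (285, -203, 98.2), Shot 1→Shot 3 = (144, 52, 28.4).
Normal n = (Shot 1→Shot 2) × (Shot 1→Shot 3) = (-10871.6, 6046.8, 44052).
So ∂z/∂x = −n_x/n_z = 0.24679 and ∂z/∂y = −n_y/n_z = −0.13727.
|∇z| = √(a²+b²) = 0.28240, so dip δ = arctan(0.28240) = 15.77°.
True thickness = vertical thickness × cos δ = 65 × cos 15.77° = 62.6 ft.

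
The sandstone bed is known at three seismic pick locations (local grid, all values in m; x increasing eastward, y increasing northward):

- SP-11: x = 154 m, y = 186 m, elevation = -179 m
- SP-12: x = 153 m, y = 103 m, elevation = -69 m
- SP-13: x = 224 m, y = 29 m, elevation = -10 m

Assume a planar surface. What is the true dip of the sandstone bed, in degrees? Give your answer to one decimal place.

55.0°

Let the plane be z = a·x + b·y + c.
SP-12−SP-11: −1a − 83b = 110;  SP-13−SP-11: 70a − 157b = 169.
Solving gives a = −0.54349, b = −1.31875.
Gradient magnitude |∇z| = √(a² + b²) = √(0.29538 + 1.73911) = 1.42636.
True dip = arctan(1.42636) = 55.0°, dipping toward NNE (azimuth ≈ 022°).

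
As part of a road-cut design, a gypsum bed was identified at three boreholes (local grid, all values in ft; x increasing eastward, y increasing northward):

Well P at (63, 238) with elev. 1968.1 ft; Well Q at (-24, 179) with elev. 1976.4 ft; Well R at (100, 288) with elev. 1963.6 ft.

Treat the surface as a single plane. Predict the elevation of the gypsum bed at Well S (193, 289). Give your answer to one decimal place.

1957.1 ft

Two edge vectors: Well P→Well Q = (-87, -59, 8.3), Well P→Well R = (37, 50, -4.5).
Normal n = (Well P→Well Q) × (Well P→Well R) = (-149.5, -84.4, -2167).
So ∂z/∂x = −n_x/n_z = −0.06899 and ∂z/∂y = −n_y/n_z = −0.03895.
Intercept c from Well P: 1968.1 + 4.35 + 9.27 = 1981.72.
At (193, 289): z = −13.3 − 11.3 + 1981.72 = 1957.1 ft.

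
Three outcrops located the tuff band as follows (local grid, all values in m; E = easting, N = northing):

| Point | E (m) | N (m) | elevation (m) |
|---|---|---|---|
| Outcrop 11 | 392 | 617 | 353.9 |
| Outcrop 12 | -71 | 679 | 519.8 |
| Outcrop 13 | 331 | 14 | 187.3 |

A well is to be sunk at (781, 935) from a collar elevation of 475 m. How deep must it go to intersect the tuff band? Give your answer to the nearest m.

146 m

Two edge vectors: Outcrop 11→Outcrop 12 = (-463, 62, 165.9), Outcrop 11→Outcrop 13 = (-61, -603, -166.6).
Normal n = (Outcrop 11→Outcrop 12) × (Outcrop 11→Outcrop 13) = (89708.5, -87255.7, 282971).
So ∂z/∂E = −n_x/n_z = −0.31702 and ∂z/∂N = −n_y/n_z = 0.30836.
Intercept c from Outcrop 11: 353.9 + 124.27 − 190.26 = 287.92.
At (781, 935): z_contact = −247.6 + 288.3 + 287.92 = 328.6 m.
Depth below ground = 475 − 328.6 = 146 m.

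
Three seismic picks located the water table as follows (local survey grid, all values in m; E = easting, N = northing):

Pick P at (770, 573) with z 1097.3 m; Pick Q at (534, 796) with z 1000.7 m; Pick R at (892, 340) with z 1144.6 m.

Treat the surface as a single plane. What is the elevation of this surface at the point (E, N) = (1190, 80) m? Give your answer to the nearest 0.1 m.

1267.1 m

Two edge vectors: Pick P→Pick Q = (-236, 223, -96.6), Pick P→Pick R = (122, -233, 47.3).
Normal n = (Pick P→Pick Q) × (Pick P→Pick R) = (-11959.9, -622.4, 27782).
So ∂z/∂E = −n_x/n_z = 0.430491 and ∂z/∂N = −n_y/n_z = 0.022403.
Intercept c from Pick P: 1097.3 − 331.48 − 12.84 = 752.99.
At (1190, 80): z = 512.3 + 1.8 + 752.99 = 1267.1 m.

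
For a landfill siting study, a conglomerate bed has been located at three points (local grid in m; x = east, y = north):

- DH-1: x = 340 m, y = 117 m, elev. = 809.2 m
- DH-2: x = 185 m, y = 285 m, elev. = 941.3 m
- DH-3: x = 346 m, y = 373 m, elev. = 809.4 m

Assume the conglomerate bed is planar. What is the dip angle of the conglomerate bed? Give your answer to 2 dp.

39.71°

Let the plane be z = a·x + b·y + c.
DH-2−DH-1: −155a + 168b = 132.1;  DH-3−DH-1: 6a + 256b = 0.2.
Solving gives a = −0.83032, b = 0.02024.
Gradient magnitude |∇z| = √(a² + b²) = √(0.68943 + 0.00041) = 0.83057.
True dip = arctan(0.83057) = 39.71°, dipping toward E (azimuth ≈ 091°).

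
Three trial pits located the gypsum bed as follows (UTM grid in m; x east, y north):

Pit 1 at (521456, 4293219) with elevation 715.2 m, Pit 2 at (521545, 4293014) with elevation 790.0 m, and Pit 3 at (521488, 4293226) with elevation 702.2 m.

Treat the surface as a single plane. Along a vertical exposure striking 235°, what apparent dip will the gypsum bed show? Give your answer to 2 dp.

Let the plane be z = a·x + b·y + c.
Pit 2−Pit 1: 89a − 205b = 74.8;  Pit 3−Pit 1: 32a + 7b = −13.
Solving gives a = −0.29812, b = −0.49431.
Unit vector along 235° is (sin 235°, cos 235°) = (-0.8192, -0.5736).
Slope in that direction = a·(-0.8192) + b·(-0.5736) = 0.52773.
Apparent dip = arctan|0.52773| = 27.82° (true dip is 30.0°, so apparent ≤ true as expected).

27.82°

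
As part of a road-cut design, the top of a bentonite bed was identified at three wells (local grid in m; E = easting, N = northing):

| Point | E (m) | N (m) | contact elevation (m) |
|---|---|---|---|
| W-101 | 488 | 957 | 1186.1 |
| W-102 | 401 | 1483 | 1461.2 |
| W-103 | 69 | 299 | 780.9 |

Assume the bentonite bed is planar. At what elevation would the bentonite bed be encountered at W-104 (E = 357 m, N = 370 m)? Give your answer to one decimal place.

852.7 m

Let the plane be z = a·E + b·N + c.
W-102−W-101: −87a + 526b = 275.1;  W-103−W-101: −419a − 658b = −405.2.
Solving gives a = 0.115687, b = 0.542138.
Then c = 1186.1 − a·488 − b·957 = 610.82.
At (357, 370): z = 41.3 + 200.6 + 610.82 = 852.7 m.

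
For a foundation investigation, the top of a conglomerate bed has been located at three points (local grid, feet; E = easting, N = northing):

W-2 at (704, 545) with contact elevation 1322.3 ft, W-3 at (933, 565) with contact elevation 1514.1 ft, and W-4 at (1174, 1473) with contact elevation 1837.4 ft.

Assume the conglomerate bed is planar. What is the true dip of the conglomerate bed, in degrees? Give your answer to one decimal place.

39.9°

Let the plane be z = a·E + b·N + c.
W-3−W-2: 229a + 20b = 191.8;  W-4−W-2: 470a + 928b = 515.1.
Solving gives a = 0.82560, b = 0.13693.
Gradient magnitude |∇z| = √(a² + b²) = √(0.68161 + 0.01875) = 0.83687.
True dip = arctan(0.83687) = 39.9°, dipping toward W (azimuth ≈ 261°).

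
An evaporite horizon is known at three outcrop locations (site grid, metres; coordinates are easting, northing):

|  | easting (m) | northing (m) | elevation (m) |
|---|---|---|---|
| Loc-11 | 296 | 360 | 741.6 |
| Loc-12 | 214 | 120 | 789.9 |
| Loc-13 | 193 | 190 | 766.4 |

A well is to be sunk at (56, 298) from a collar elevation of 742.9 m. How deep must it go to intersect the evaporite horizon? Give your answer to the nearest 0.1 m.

34.7 m

Let the plane be z = a·easting + b·northing + c.
Loc-12−Loc-11: −82a − 240b = 48.3;  Loc-13−Loc-11: −103a − 170b = 24.8.
Solving gives a = 0.20955, b = −0.27285.
Then c = 741.6 − a·296 − b·360 = 777.80.
At (56, 298): z_contact = 11.74 − 81.31 + 777.80 = 708.22 m.
Depth below ground = 742.9 − 708.22 = 34.7 m.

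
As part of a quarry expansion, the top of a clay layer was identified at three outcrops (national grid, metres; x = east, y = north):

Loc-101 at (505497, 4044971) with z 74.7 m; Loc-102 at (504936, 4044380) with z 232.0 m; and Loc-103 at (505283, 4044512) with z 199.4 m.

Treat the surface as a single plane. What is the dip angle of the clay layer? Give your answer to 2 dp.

15.50°

Two edge vectors: Loc-101→Loc-102 = (-561, -591, 157.3), Loc-101→Loc-103 = (-214, -459, 124.7).
Normal n = (Loc-101→Loc-102) × (Loc-101→Loc-103) = (-1497, 36294.5, 131025).
So ∂z/∂x = −n_x/n_z = 0.01143 and ∂z/∂y = −n_y/n_z = −0.27700.
Gradient magnitude |∇z| = √(a² + b²) = √(0.00013 + 0.07673) = 0.27724.
True dip = arctan(0.27724) = 15.50°, dipping toward N (azimuth ≈ 358°).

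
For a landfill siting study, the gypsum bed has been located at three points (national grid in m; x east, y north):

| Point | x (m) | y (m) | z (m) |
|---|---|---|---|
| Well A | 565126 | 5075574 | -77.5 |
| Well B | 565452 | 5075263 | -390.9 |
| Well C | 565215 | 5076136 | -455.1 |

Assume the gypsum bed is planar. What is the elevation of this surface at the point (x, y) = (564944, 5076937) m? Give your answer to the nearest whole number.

Let the plane be z = a·x + b·y + c.
Well B−Well A: 326a − 311b = −313.4;  Well C−Well A: 89a + 562b = −377.6.
Solving gives a = −1.39201957, b = −0.45144174.
Then c = -77.5 − a·565126 − b·5075574 = 3077914.91.
At (564944, 5076937): z = −786413.1 − 2291941.3 + 3077914.91 = -439.5 m.

-439 m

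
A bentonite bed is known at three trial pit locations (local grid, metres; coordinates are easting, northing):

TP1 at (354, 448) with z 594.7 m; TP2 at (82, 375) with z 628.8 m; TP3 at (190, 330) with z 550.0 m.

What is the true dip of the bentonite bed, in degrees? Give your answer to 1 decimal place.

Two edge vectors: TP1→TP2 = (-272, -73, 34.1), TP1→TP3 = (-164, -118, -44.7).
Normal n = (TP1→TP2) × (TP1→TP3) = (7286.9, -17750.8, 20124).
So ∂z/∂easting = −n_x/n_z = −0.36210 and ∂z/∂northing = −n_y/n_z = 0.88207.
Gradient magnitude |∇z| = √(a² + b²) = √(0.13112 + 0.77805) = 0.95350.
True dip = arctan(0.95350) = 43.6°, dipping toward SSE (azimuth ≈ 158°).

43.6°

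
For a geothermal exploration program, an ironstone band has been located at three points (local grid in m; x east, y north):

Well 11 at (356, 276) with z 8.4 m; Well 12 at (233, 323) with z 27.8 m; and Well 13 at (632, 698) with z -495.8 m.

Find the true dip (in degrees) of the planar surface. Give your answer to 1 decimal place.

45.1°

Let the plane be z = a·x + b·y + c.
Well 12−Well 11: −123a + 47b = 19.4;  Well 13−Well 11: 276a + 422b = −504.2.
Solving gives a = −0.49145, b = −0.87337.
Gradient magnitude |∇z| = √(a² + b²) = √(0.24152 + 0.76277) = 1.00214.
True dip = arctan(1.00214) = 45.1°, dipping toward NNE (azimuth ≈ 029°).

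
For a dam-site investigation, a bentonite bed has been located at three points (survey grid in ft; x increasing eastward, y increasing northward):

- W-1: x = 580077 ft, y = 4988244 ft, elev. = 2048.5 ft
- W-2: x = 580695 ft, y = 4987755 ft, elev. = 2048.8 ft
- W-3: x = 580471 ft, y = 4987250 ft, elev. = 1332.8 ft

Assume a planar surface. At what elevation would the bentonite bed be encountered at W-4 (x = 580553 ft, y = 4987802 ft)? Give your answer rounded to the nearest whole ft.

1980 ft

Two edge vectors: W-1→W-2 = (618, -489, 0.3), W-1→W-3 = (394, -994, -715.7).
Normal n = (W-1→W-2) × (W-1→W-3) = (350275.5, 442420.8, -421626).
So ∂z/∂x = −n_x/n_z = 0.83077301 and ∂z/∂y = −n_y/n_z = 1.04932049.
Intercept c from W-1: 2048.5 − 481912.31 − 5234266.63 = −5714130.44.
At (580553, 4987802): z = 482307.8 + 5233802.8 − 5714130.44 = 1980.1 ft.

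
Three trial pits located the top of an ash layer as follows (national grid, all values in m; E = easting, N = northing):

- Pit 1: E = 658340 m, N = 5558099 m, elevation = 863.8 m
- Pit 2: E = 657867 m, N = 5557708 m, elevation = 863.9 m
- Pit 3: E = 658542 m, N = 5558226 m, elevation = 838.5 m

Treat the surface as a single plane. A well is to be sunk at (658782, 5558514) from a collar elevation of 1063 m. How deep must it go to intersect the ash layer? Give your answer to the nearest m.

Two edge vectors: Pit 1→Pit 2 = (-473, -391, 0.1), Pit 1→Pit 3 = (202, 127, -25.3).
Normal n = (Pit 1→Pit 2) × (Pit 1→Pit 3) = (9879.6, -11946.7, 18911).
So ∂z/∂E = −n_x/n_z = −0.52242610 and ∂z/∂N = −n_y/n_z = 0.63173285.
Intercept c from Pit 1: 863.8 + 343934.00 − 3511233.74 = −3166435.94.
At (658782, 5558514): z_contact = −344164.9 + 3511495.9 − 3166435.94 = 895.1 m.
Depth below ground = 1063 − 895.1 = 168 m.

168 m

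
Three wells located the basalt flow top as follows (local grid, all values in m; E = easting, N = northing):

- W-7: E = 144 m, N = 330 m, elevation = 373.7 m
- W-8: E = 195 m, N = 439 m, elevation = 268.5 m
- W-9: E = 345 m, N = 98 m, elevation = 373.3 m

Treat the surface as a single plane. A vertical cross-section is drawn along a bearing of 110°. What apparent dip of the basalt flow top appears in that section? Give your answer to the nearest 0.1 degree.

25.0°

Let the plane be z = a·E + b·N + c.
W-8−W-7: 51a + 109b = −105.2;  W-9−W-7: 201a − 232b = −0.4.
Solving gives a = −0.72464, b = −0.62609.
Unit vector along 110° is (sin 110°, cos 110°) = (0.9397, -0.3420).
Slope in that direction = a·(0.9397) + b·(-0.3420) = −0.46680.
Apparent dip = arctan|0.46680| = 25.0° (true dip is 43.8°, so apparent ≤ true as expected).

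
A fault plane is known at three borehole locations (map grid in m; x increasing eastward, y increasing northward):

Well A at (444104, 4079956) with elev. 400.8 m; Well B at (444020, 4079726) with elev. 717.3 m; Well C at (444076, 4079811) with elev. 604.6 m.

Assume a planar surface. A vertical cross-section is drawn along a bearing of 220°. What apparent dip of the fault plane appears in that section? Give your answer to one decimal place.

44.8°

Two edge vectors: Well A→Well B = (-84, -230, 316.5), Well A→Well C = (-28, -145, 203.8).
Normal n = (Well A→Well B) × (Well A→Well C) = (-981.5, 8257.2, 5740).
So ∂z/∂x = −n_x/n_z = 0.17099 and ∂z/∂y = −n_y/n_z = −1.43854.
Unit vector along 220° is (sin 220°, cos 220°) = (-0.6428, -0.7660).
Slope in that direction = a·(-0.6428) + b·(-0.7660) = 0.99207.
Apparent dip = arctan|0.99207| = 44.8° (true dip is 55.4°, so apparent ≤ true as expected).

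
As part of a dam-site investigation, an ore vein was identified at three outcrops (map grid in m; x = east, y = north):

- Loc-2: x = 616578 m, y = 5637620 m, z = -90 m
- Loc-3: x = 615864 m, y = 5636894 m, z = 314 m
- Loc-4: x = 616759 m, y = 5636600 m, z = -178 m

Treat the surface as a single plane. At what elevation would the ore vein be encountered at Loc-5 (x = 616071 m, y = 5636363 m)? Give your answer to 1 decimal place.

205.8 m

Let the plane be z = a·x + b·y + c.
Loc-3−Loc-2: −714a − 726b = 404;  Loc-4−Loc-2: 181a − 1020b = −88.
Solving gives a = −0.553653311, b = −0.011971813.
Then c = -90 − a·616578 − b·5637620 = 408772.98.
At (616071, 5636363): z = −341089.7 − 67477.5 + 408772.98 = 205.8 m.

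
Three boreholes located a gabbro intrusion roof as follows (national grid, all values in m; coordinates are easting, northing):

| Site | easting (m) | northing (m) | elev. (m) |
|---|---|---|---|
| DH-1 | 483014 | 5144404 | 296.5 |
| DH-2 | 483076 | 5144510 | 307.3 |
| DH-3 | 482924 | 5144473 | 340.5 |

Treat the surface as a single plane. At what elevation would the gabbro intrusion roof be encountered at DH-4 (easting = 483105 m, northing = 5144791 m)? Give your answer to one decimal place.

374.3 m

Two edge vectors: DH-1→DH-2 = (62, 106, 10.8), DH-1→DH-3 = (-90, 69, 44).
Normal n = (DH-1→DH-2) × (DH-1→DH-3) = (3918.8, -3700, 13818).
So ∂z/∂easting = −n_x/n_z = −0.283601100 and ∂z/∂northing = −n_y/n_z = 0.267766681.
Intercept c from DH-1: 296.5 + 136983.30 − 1377499.99 = −1240220.18.
At (483105, 5144791): z = −137009.1 + 1377603.6 − 1240220.18 = 374.3 m.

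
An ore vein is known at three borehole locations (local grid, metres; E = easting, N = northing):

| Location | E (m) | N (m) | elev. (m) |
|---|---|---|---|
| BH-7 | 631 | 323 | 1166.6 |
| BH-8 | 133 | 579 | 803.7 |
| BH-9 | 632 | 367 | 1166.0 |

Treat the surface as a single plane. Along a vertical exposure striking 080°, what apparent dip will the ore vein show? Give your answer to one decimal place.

Let the plane be z = a·E + b·N + c.
BH-8−BH-7: −498a + 256b = −362.9;  BH-9−BH-7: 1a + 44b = −0.6.
Solving gives a = 0.71337, b = −0.02985.
Unit vector along 080° is (sin 80°, cos 80°) = (0.9848, 0.1736).
Slope in that direction = a·(0.9848) + b·(0.1736) = 0.69735.
Apparent dip = arctan|0.69735| = 34.9° (true dip is 35.5°, so apparent ≤ true as expected).

34.9°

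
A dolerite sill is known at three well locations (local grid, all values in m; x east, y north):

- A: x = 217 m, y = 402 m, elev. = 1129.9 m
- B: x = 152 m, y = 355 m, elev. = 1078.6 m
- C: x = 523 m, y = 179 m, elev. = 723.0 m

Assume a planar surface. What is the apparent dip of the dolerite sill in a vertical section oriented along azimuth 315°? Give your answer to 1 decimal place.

50.7°

Let the plane be z = a·x + b·y + c.
B−A: −65a − 47b = −51.3;  C−A: 306a − 223b = −406.9.
Solving gives a = −0.26611, b = 1.45951.
Unit vector along 315° is (sin 315°, cos 315°) = (-0.7071, 0.7071).
Slope in that direction = a·(-0.7071) + b·(0.7071) = 1.22020.
Apparent dip = arctan|1.22020| = 50.7° (true dip is 56.0°, so apparent ≤ true as expected).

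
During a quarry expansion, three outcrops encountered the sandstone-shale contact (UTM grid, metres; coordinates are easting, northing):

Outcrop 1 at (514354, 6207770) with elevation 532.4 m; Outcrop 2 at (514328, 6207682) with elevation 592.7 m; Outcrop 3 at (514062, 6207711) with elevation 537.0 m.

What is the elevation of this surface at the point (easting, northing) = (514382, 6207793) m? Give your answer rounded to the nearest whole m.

Let the plane be z = a·easting + b·northing + c.
Outcrop 2−Outcrop 1: −26a − 88b = 60.3;  Outcrop 3−Outcrop 1: −292a − 59b = 4.6.
Solving gives a = 0.13049003, b = −0.72378114.
Then c = 532.4 − a·514354 − b·6207770 = 4426481.21.
At (514382, 6207793): z = 67121.7 − 4493083.5 + 4426481.21 = 519.4 m.

519 m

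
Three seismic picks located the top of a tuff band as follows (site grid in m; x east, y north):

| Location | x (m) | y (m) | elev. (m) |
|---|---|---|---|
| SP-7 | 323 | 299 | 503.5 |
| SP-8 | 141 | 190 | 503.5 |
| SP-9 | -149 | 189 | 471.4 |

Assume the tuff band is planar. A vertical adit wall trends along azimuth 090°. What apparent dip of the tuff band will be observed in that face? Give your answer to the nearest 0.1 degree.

Two edge vectors: SP-7→SP-8 = (-182, -109, 0), SP-7→SP-9 = (-472, -110, -32.1).
Normal n = (SP-7→SP-8) × (SP-7→SP-9) = (3498.9, -5842.2, -31428).
So ∂z/∂x = −n_x/n_z = 0.11133 and ∂z/∂y = −n_y/n_z = −0.18589.
Unit vector along 090° is (sin 90°, cos 90°) = (1.0000, 0.0000).
Slope in that direction = a·(1.0000) + b·(0.0000) = 0.11133.
Apparent dip = arctan|0.11133| = 6.4° (true dip is 12.2°, so apparent ≤ true as expected).

6.4°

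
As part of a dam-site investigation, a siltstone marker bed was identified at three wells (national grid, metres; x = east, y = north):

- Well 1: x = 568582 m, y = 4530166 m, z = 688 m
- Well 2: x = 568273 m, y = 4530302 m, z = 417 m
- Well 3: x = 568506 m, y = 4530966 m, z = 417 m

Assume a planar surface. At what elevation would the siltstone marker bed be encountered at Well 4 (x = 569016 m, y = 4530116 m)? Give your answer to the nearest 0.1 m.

1031.0 m

Two edge vectors: Well 1→Well 2 = (-309, 136, -271), Well 1→Well 3 = (-76, 800, -271).
Normal n = (Well 1→Well 2) × (Well 1→Well 3) = (179944, -63143, -236864).
So ∂z/∂x = −n_x/n_z = 0.759693326 and ∂z/∂y = −n_y/n_z = −0.266579134.
Intercept c from Well 1: 688 − 431947.95 + 1207647.73 = 776387.78.
At (569016, 4530116): z = 432277.7 − 1207634.4 + 776387.78 = 1031.0 m.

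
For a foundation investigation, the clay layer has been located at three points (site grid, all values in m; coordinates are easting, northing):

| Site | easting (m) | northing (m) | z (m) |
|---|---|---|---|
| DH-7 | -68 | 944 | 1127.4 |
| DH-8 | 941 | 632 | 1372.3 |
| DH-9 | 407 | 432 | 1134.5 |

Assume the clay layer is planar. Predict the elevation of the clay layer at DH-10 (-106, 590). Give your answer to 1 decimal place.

Two edge vectors: DH-7→DH-8 = (1009, -312, 244.9), DH-7→DH-9 = (475, -512, 7.1).
Normal n = (DH-7→DH-8) × (DH-7→DH-9) = (123173.6, 109163.6, -368408).
So ∂z/∂easting = −n_x/n_z = 0.33434 and ∂z/∂northing = −n_y/n_z = 0.29631.
Intercept c from DH-7: 1127.4 + 22.74 − 279.72 = 870.42.
At (-106, 590): z = −35.4 + 174.8 + 870.42 = 1009.8 m.

1009.8 m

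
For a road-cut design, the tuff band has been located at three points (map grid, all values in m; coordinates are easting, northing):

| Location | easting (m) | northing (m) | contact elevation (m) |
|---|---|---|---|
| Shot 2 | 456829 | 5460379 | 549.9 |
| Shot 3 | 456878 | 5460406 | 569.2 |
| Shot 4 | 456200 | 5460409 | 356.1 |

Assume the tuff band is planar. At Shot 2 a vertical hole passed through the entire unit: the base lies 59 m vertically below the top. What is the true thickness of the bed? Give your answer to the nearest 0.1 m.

55.8 m

Two edge vectors: Shot 2→Shot 3 = (49, 27, 19.3), Shot 2→Shot 4 = (-629, 30, -193.8).
Normal n = (Shot 2→Shot 3) × (Shot 2→Shot 4) = (-5811.6, -2643.5, 18453).
So ∂z/∂easting = −n_x/n_z = 0.31494 and ∂z/∂northing = −n_y/n_z = 0.14326.
|∇z| = √(a²+b²) = 0.34599, so dip δ = arctan(0.34599) = 19.09°.
True thickness = vertical thickness × cos δ = 59 × cos 19.09° = 55.8 m.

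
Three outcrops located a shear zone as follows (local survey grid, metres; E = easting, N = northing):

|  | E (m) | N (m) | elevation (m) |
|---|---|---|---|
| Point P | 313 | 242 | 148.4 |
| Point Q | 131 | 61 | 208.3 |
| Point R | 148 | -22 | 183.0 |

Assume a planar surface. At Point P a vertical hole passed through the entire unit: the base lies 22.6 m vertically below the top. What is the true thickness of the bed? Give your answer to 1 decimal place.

Let the plane be z = a·E + b·N + c.
Point Q−Point P: −182a − 181b = 59.9;  Point R−Point P: −165a − 264b = 34.6.
Solving gives a = −0.52527, b = 0.19723.
|∇z| = √(a²+b²) = 0.56108, so dip δ = arctan(0.56108) = 29.30°.
True thickness = vertical thickness × cos δ = 22.6 × cos 29.30° = 19.7 m.

19.7 m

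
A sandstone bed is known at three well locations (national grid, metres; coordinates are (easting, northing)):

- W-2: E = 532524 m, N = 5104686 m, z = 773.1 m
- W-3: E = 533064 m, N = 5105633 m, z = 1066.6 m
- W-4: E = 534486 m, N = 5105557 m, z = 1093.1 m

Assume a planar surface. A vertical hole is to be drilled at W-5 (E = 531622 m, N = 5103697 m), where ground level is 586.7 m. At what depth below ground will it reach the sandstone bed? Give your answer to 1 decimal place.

Two edge vectors: W-2→W-3 = (540, 947, 293.5), W-2→W-4 = (1962, 871, 320).
Normal n = (W-2→W-3) × (W-2→W-4) = (47401.5, 403047, -1387674).
So ∂z/∂E = −n_x/n_z = 0.034158960 and ∂z/∂N = −n_y/n_z = 0.290447901.
Intercept c from W-2: 773.1 − 18190.47 − 1482645.33 = −1500062.70.
At (531622, 5103697): z_contact = 18159.65 + 1482358.08 − 1500062.70 = 455.04 m.
Depth below ground = 586.7 − 455.04 = 131.7 m.

131.7 m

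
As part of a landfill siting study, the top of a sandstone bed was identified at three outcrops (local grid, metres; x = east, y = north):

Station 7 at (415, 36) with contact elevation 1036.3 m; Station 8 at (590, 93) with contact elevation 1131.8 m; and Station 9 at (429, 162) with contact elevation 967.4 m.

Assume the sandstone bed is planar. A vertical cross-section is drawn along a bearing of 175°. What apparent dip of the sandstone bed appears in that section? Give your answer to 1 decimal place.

Let the plane be z = a·x + b·y + c.
Station 8−Station 7: 175a + 57b = 95.5;  Station 9−Station 7: 14a + 126b = −68.9.
Solving gives a = 0.75100, b = −0.63027.
Unit vector along 175° is (sin 175°, cos 175°) = (0.0872, -0.9962).
Slope in that direction = a·(0.0872) + b·(-0.9962) = 0.69333.
Apparent dip = arctan|0.69333| = 34.7° (true dip is 44.4°, so apparent ≤ true as expected).

34.7°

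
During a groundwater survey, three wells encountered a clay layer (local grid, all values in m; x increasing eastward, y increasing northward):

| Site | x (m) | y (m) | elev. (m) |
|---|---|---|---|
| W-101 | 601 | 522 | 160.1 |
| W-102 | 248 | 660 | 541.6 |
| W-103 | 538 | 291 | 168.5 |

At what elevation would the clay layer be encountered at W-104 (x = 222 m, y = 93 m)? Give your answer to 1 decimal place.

Let the plane be z = a·x + b·y + c.
W-102−W-101: −353a + 138b = 381.5;  W-103−W-101: −63a − 231b = 8.4.
Solving gives a = −0.98946, b = 0.23349.
Then c = 160.1 − a·601 − b·522 = 632.88.
At (222, 93): z = −219.7 + 21.7 + 632.88 = 434.9 m.

434.9 m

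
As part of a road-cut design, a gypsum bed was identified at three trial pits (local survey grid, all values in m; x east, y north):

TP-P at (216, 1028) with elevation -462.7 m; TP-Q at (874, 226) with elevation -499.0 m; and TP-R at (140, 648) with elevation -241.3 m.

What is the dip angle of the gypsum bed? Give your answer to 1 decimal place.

37.5°

Two edge vectors: TP-P→TP-Q = (658, -802, -36.3), TP-P→TP-R = (-76, -380, 221.4).
Normal n = (TP-P→TP-Q) × (TP-P→TP-R) = (-191356.8, -142922.4, -310992).
So ∂z/∂x = −n_x/n_z = −0.61531 and ∂z/∂y = −n_y/n_z = −0.45957.
Gradient magnitude |∇z| = √(a² + b²) = √(0.37861 + 0.21120) = 0.76799.
True dip = arctan(0.76799) = 37.5°, dipping toward NE (azimuth ≈ 053°).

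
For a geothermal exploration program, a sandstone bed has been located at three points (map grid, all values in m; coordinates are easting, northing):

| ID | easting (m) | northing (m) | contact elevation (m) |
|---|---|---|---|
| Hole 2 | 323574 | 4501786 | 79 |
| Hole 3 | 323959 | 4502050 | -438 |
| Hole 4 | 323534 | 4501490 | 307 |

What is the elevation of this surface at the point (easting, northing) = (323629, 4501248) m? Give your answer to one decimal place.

378.7 m

Let the plane be z = a·easting + b·northing + c.
Hole 3−Hole 2: 385a + 264b = −517;  Hole 4−Hole 2: −40a − 296b = 228.
Solving gives a = −0.897872340, b = −0.648936170.
Then c = 79 − a·323574 − b·4501786 = 3211978.91.
At (323629, 4501248): z = −290577.5 − 2921022.6 + 3211978.91 = 378.7 m.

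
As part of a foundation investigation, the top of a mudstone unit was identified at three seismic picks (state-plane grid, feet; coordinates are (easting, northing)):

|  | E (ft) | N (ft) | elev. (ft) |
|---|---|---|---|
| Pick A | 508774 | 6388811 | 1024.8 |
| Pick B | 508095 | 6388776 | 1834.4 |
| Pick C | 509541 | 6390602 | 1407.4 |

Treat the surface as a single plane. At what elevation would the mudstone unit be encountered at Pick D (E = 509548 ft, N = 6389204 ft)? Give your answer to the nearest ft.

363 ft

Two edge vectors: Pick A→Pick B = (-679, -35, 809.6), Pick A→Pick C = (767, 1791, 382.6).
Normal n = (Pick A→Pick B) × (Pick A→Pick C) = (-1463384.6, 880748.6, -1189244).
So ∂z/∂E = −n_x/n_z = −1.23051670 and ∂z/∂N = −n_y/n_z = 0.74059537.
Intercept c from Pick A: 1024.8 + 626054.90 − 4731523.85 = −4104444.14.
At (509548, 6389204): z = −627007.3 + 4731814.9 − 4104444.14 = 363.4 ft.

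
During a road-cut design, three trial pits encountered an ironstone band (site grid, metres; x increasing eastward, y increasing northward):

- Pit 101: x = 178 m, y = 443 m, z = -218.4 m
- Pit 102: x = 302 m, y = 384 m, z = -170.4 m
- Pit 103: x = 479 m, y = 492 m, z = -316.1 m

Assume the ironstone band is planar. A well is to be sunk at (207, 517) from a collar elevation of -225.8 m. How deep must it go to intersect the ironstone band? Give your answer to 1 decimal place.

Let the plane be z = a·x + b·y + c.
Pit 102−Pit 101: 124a − 59b = 48;  Pit 103−Pit 101: 301a + 49b = −97.7.
Solving gives a = −0.14316, b = −1.11445.
Then c = -218.4 − a·178 − b·443 = 300.78.
At (207, 517): z_contact = −29.63 − 576.17 + 300.78 = -305.02 m.
Depth below ground = -225.8 − (-305.02) = 79.2 m.

79.2 m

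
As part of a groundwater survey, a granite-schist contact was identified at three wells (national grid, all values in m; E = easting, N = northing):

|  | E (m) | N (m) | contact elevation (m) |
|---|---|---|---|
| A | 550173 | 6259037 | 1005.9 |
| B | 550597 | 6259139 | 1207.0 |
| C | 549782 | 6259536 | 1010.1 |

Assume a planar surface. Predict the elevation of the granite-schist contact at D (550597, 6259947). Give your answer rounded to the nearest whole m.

Two edge vectors: A→B = (424, 102, 201.1), A→C = (-391, 499, 4.2).
Normal n = (A→B) × (A→C) = (-99920.5, -80410.9, 251458).
So ∂z/∂E = −n_x/n_z = 0.39736457 and ∂z/∂N = −n_y/n_z = 0.31977865.
Intercept c from A: 1005.9 − 218619.26 − 2001506.41 = −2219119.77.
At (550597, 6259947): z = 218787.7 + 2001797.4 − 2219119.77 = 1465.4 m.

1465 m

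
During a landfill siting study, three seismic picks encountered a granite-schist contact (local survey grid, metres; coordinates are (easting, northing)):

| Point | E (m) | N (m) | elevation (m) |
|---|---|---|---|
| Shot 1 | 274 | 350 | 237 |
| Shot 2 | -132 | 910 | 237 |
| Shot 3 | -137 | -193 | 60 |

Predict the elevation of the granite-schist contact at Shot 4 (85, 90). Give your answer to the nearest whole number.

Two edge vectors: Shot 1→Shot 2 = (-406, 560, 0), Shot 1→Shot 3 = (-411, -543, -177).
Normal n = (Shot 1→Shot 2) × (Shot 1→Shot 3) = (-99120, -71862, 450618).
So ∂z/∂E = −n_x/n_z = 0.21996 and ∂z/∂N = −n_y/n_z = 0.15947.
Intercept c from Shot 1: 237 − 60.27 − 55.82 = 120.91.
At (85, 90): z = 18.7 + 14.4 + 120.91 = 154.0 m.

154 m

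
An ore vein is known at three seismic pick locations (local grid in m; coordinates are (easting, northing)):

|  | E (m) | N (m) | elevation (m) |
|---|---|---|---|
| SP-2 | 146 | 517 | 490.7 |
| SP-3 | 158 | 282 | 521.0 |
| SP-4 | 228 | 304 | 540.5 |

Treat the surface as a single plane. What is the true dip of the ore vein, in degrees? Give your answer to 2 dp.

Two edge vectors: SP-2→SP-3 = (12, -235, 30.3), SP-2→SP-4 = (82, -213, 49.8).
Normal n = (SP-2→SP-3) × (SP-2→SP-4) = (-5249.1, 1887, 16714).
So ∂z/∂E = −n_x/n_z = 0.31405 and ∂z/∂N = −n_y/n_z = −0.11290.
Gradient magnitude |∇z| = √(a² + b²) = √(0.09863 + 0.01275) = 0.33373.
True dip = arctan(0.33373) = 18.46°, dipping toward WNW (azimuth ≈ 290°).

18.46°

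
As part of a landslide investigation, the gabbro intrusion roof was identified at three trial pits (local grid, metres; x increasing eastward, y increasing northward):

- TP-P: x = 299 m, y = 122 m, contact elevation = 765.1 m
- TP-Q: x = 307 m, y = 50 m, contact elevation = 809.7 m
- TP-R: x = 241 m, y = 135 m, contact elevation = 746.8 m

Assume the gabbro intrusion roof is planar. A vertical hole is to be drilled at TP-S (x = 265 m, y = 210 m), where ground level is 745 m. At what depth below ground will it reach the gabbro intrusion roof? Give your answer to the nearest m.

Let the plane be z = a·x + b·y + c.
TP-Q−TP-P: 8a − 72b = 44.6;  TP-R−TP-P: −58a + 13b = −18.3.
Solving gives a = 0.18119, b = −0.59931.
Then c = 765.1 − a·299 − b·122 = 784.04.
At (265, 210): z_contact = 48.0 − 125.9 + 784.04 = 706.2 m.
Depth below ground = 745 − 706.2 = 39 m.

39 m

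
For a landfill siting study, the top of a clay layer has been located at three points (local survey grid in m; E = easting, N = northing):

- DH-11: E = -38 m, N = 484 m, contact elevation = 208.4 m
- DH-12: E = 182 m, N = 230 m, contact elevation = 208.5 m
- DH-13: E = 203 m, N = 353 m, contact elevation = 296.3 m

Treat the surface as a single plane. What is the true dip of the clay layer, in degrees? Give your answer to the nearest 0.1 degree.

42.3°

Let the plane be z = a·E + b·N + c.
DH-12−DH-11: 220a − 254b = 0.1;  DH-13−DH-11: 241a − 131b = 87.9.
Solving gives a = 0.68882, b = 0.59622.
Gradient magnitude |∇z| = √(a² + b²) = √(0.47447 + 0.35548) = 0.91101.
True dip = arctan(0.91101) = 42.3°, dipping toward SW (azimuth ≈ 229°).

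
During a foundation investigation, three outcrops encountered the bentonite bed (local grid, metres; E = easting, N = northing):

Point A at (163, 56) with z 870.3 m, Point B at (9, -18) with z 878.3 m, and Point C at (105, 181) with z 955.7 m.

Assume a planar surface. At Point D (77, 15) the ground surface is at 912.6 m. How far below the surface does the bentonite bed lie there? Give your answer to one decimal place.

37.7 m

Let the plane be z = a·E + b·N + c.
Point B−Point A: −154a − 74b = 8;  Point C−Point A: −58a + 125b = 85.4.
Solving gives a = −0.31092, b = 0.53893.
Then c = 870.3 − a·163 − b·56 = 890.80.
At (77, 15): z_contact = −23.94 + 8.08 + 890.80 = 874.94 m.
Depth below ground = 912.6 − 874.94 = 37.7 m.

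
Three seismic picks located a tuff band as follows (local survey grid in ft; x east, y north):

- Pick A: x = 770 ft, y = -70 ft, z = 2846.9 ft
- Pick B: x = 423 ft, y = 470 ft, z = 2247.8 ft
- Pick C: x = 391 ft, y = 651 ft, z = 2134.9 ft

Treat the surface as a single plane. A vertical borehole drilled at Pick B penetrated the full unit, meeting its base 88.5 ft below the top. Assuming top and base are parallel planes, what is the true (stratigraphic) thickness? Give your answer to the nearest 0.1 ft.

Let the plane be z = a·x + b·y + c.
Pick B−Pick A: −347a + 540b = −599.1;  Pick C−Pick A: −379a + 721b = −712.
Solving gives a = 1.04270, b = −0.43941.
|∇z| = √(a²+b²) = 1.13151, so dip δ = arctan(1.13151) = 48.53°.
True thickness = vertical thickness × cos δ = 88.5 × cos 48.53° = 58.6 ft.

58.6 ft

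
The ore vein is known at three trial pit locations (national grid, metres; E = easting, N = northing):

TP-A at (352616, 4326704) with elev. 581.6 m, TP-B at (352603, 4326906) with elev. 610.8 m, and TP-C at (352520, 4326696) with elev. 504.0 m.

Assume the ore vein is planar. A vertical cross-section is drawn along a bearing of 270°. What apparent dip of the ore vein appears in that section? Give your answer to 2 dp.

Let the plane be z = a·E + b·N + c.
TP-B−TP-A: −13a + 202b = 29.2;  TP-C−TP-A: −96a − 8b = −77.6.
Solving gives a = 0.79204, b = 0.19553.
Unit vector along 270° is (sin 270°, cos 270°) = (-1.0000, -0.0000).
Slope in that direction = a·(-1.0000) + b·(-0.0000) = −0.79204.
Apparent dip = arctan|0.79204| = 38.38° (true dip is 39.2°, so apparent ≤ true as expected).

38.38°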